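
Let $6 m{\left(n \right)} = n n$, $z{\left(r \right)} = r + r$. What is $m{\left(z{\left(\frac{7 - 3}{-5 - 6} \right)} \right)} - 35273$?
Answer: $- \frac{12804067}{363} \approx -35273.0$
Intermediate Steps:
$z{\left(r \right)} = 2 r$
$m{\left(n \right)} = \frac{n^{2}}{6}$ ($m{\left(n \right)} = \frac{n n}{6} = \frac{n^{2}}{6}$)
$m{\left(z{\left(\frac{7 - 3}{-5 - 6} \right)} \right)} - 35273 = \frac{\left(2 \frac{7 - 3}{-5 - 6}\right)^{2}}{6} - 35273 = \frac{\left(2 \frac{4}{-11}\right)^{2}}{6} - 35273 = \frac{\left(2 \cdot 4 \left(- \frac{1}{11}\right)\right)^{2}}{6} - 35273 = \frac{\left(2 \left(- \frac{4}{11}\right)\right)^{2}}{6} - 35273 = \frac{\left(- \frac{8}{11}\right)^{2}}{6} - 35273 = \frac{1}{6} \cdot \frac{64}{121} - 35273 = \frac{32}{363} - 35273 = - \frac{12804067}{363}$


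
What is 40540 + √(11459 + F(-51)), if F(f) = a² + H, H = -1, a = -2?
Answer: 40540 + √11462 ≈ 40647.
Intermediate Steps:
F(f) = 3 (F(f) = (-2)² - 1 = 4 - 1 = 3)
40540 + √(11459 + F(-51)) = 40540 + √(11459 + 3) = 40540 + √11462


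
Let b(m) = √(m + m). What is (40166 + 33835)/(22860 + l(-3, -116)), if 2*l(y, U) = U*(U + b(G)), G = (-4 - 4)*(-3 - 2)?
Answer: 547385397/218795156 + 2146029*√5/109397578 ≈ 2.5457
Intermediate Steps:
G = 40 (G = -8*(-5) = 40)
b(m) = √2*√m (b(m) = √(2*m) = √2*√m)
l(y, U) = U*(U + 4*√5)/2 (l(y, U) = (U*(U + √2*√40))/2 = (U*(U + √2*(2*√10)))/2 = (U*(U + 4*√5))/2 = U*(U + 4*√5)/2)
(40166 + 33835)/(22860 + l(-3, -116)) = (40166 + 33835)/(22860 + (½)*(-116)*(-116 + 4*√5)) = 74001/(22860 + (6728 - 232*√5)) = 74001/(29588 - 232*√5)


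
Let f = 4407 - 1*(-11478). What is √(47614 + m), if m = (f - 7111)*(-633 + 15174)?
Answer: 2*√31907587 ≈ 11297.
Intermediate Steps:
f = 15885 (f = 4407 + 11478 = 15885)
m = 127582734 (m = (15885 - 7111)*(-633 + 15174) = 8774*14541 = 127582734)
√(47614 + m) = √(47614 + 127582734) = √127630348 = 2*√31907587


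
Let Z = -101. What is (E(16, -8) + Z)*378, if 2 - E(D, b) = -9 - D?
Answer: -27972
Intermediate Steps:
E(D, b) = 11 + D (E(D, b) = 2 - (-9 - D) = 2 + (9 + D) = 11 + D)
(E(16, -8) + Z)*378 = ((11 + 16) - 101)*378 = (27 - 101)*378 = -74*378 = -27972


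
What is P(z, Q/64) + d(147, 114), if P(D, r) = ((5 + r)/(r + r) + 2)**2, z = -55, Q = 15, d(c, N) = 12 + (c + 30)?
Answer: 13045/36 ≈ 362.36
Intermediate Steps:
d(c, N) = 42 + c (d(c, N) = 12 + (30 + c) = 42 + c)
P(D, r) = (2 + (5 + r)/(2*r))**2 (P(D, r) = ((5 + r)/((2*r)) + 2)**2 = ((5 + r)*(1/(2*r)) + 2)**2 = ((5 + r)/(2*r) + 2)**2 = (2 + (5 + r)/(2*r))**2)
P(z, Q/64) + d(147, 114) = 25*(1 + 15/64)**2/(4*(15/64)**2) + (42 + 147) = 25*(1 + 15*(1/64))**2/(4*(15*(1/64))**2) + 189 = 25*(1 + 15/64)**2/(4*(15/64)**2) + 189 = (25/4)*(4096/225)*(79/64)**2 + 189 = (25/4)*(4096/225)*(6241/4096) + 189 = 6241/36 + 189 = 13045/36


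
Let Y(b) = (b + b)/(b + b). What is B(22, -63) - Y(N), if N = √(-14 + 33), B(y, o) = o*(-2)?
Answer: 125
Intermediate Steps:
B(y, o) = -2*o
N = √19 ≈ 4.3589
Y(b) = 1 (Y(b) = (2*b)/((2*b)) = (2*b)*(1/(2*b)) = 1)
B(22, -63) - Y(N) = -2*(-63) - 1*1 = 126 - 1 = 125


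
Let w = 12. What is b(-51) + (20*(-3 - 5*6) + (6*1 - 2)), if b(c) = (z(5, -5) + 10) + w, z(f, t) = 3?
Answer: -631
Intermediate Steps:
b(c) = 25 (b(c) = (3 + 10) + 12 = 13 + 12 = 25)
b(-51) + (20*(-3 - 5*6) + (6*1 - 2)) = 25 + (20*(-3 - 5*6) + (6*1 - 2)) = 25 + (20*(-3 - 30) + (6 - 2)) = 25 + (20*(-33) + 4) = 25 + (-660 + 4) = 25 - 656 = -631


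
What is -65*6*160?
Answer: -62400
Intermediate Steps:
-65*6*160 = -390*160 = -62400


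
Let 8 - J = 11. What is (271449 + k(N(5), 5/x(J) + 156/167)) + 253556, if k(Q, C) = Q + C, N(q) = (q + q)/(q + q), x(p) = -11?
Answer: 964436903/1837 ≈ 5.2501e+5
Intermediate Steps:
J = -3 (J = 8 - 1*11 = 8 - 11 = -3)
N(q) = 1 (N(q) = (2*q)/((2*q)) = (2*q)*(1/(2*q)) = 1)
k(Q, C) = C + Q
(271449 + k(N(5), 5/x(J) + 156/167)) + 253556 = (271449 + ((5/(-11) + 156/167) + 1)) + 253556 = (271449 + ((5*(-1/11) + 156*(1/167)) + 1)) + 253556 = (271449 + ((-5/11 + 156/167) + 1)) + 253556 = (271449 + (881/1837 + 1)) + 253556 = (271449 + 2718/1837) + 253556 = 498654531/1837 + 253556 = 964436903/1837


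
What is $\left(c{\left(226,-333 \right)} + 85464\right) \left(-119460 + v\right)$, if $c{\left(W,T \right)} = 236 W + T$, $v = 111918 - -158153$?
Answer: $20854653337$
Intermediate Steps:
$v = 270071$ ($v = 111918 + 158153 = 270071$)
$c{\left(W,T \right)} = T + 236 W$
$\left(c{\left(226,-333 \right)} + 85464\right) \left(-119460 + v\right) = \left(\left(-333 + 236 \cdot 226\right) + 85464\right) \left(-119460 + 270071\right) = \left(\left(-333 + 53336\right) + 85464\right) 150611 = \left(53003 + 85464\right) 150611 = 138467 \cdot 150611 = 20854653337$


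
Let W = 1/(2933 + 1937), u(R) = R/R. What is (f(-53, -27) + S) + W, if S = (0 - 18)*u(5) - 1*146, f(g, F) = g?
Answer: -1056789/4870 ≈ -217.00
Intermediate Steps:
u(R) = 1
W = 1/4870 ≈ 0.00020534
S = -164 (S = (0 - 18)*1 - 1*146 = -18*1 - 146 = -18 - 146 = -164)
(f(-53, -27) + S) + W = (-53 - 164) + 1/4870 = -217 + 1/4870 = -1056789/4870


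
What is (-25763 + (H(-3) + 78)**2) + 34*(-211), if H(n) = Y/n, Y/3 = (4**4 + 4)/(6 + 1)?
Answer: -1532117/49 ≈ -31268.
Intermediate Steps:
Y = 780/7 (Y = 3*((4**4 + 4)/(6 + 1)) = 3*((256 + 4)/7) = 3*(260*(1/7)) = 3*(260/7) = 780/7 ≈ 111.43)
H(n) = 780/(7*n)
(-25763 + (H(-3) + 78)**2) + 34*(-211) = (-25763 + ((780/7)/(-3) + 78)**2) + 34*(-211) = (-25763 + ((780/7)*(-1/3) + 78)**2) - 7174 = (-25763 + (-260/7 + 78)**2) - 7174 = (-25763 + (286/7)**2) - 7174 = (-25763 + 81796/49) - 7174 = -1180591/49 - 7174 = -1532117/49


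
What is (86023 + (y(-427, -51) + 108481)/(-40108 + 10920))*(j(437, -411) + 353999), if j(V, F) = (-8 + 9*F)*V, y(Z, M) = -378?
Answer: -794621324134290/7297 ≈ -1.0890e+11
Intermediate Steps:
j(V, F) = V*(-8 + 9*F)
(86023 + (y(-427, -51) + 108481)/(-40108 + 10920))*(j(437, -411) + 353999) = (86023 + (-378 + 108481)/(-40108 + 10920))*(437*(-8 + 9*(-411)) + 353999) = (86023 + 108103/(-29188))*(437*(-8 - 3699) + 353999) = (86023 + 108103*(-1/29188))*(437*(-3707) + 353999) = (86023 - 108103/29188)*(-1619959 + 353999) = (2510731221/29188)*(-1265960) = -794621324134290/7297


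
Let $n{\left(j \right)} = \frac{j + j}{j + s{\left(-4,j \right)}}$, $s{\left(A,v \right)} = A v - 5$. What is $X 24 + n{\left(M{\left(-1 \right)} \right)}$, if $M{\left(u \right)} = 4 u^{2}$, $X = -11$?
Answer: $- \frac{4496}{17} \approx -264.47$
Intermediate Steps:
$s{\left(A,v \right)} = -5 + A v$
$n{\left(j \right)} = \frac{2 j}{-5 - 3 j}$ ($n{\left(j \right)} = \frac{j + j}{j - \left(5 + 4 j\right)} = \frac{2 j}{-5 - 3 j}$)
$X 24 + n{\left(M{\left(-1 \right)} \right)} = \left(-11\right) 24 - \frac{2 \cdot 4 \left(-1\right)^{2}}{5 + 3 \cdot 4 \left(-1\right)^{2}} = -264 - \frac{2 \cdot 4 \cdot 1}{5 + 3 \cdot 4 \cdot 1} = -264 - \frac{8}{5 + 3 \cdot 4} = -264 - \frac{8}{5 + 12} = -264 - \frac{8}{17} = - \frac{4496}{17}$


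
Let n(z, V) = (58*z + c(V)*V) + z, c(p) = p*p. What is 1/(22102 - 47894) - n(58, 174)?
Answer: -135961135233/25792 ≈ -5.2714e+6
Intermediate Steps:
c(p) = p²
n(z, V) = V³ + 59*z (n(z, V) = (58*z + V²*V) + z = (58*z + V³) + z = (V³ + 58*z) + z = V³ + 59*z)
1/(22102 - 47894) - n(58, 174) = 1/(22102 - 47894) - (174³ + 59*58) = 1/(-25792) - (5268024 + 3422) = -1/25792 - 1*5271446 = -1/25792 - 5271446 = -135961135233/25792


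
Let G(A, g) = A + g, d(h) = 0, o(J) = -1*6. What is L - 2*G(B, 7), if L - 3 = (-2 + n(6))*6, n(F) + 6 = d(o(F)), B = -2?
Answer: -55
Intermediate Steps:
o(J) = -6
n(F) = -6 (n(F) = -6 + 0 = -6)
L = -45 (L = 3 + (-2 - 6)*6 = 3 - 8*6 = 3 - 48 = -45)
L - 2*G(B, 7) = -45 - 2*(-2 + 7) = -45 - 2*5 = -45 - 10 = -55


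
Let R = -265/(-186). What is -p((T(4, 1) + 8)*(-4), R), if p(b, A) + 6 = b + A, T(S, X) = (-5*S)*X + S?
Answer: -5101/186 ≈ -27.425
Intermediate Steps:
T(S, X) = S - 5*S*X (T(S, X) = -5*S*X + S = S - 5*S*X)
R = 265/186 (R = -265*(-1/186) = 265/186 ≈ 1.4247)
p(b, A) = -6 + A + b (p(b, A) = -6 + (b + A) = -6 + (A + b) = -6 + A + b)
-p((T(4, 1) + 8)*(-4), R) = -(-6 + 265/186 + (4*(1 - 5*1) + 8)*(-4)) = -(-6 + 265/186 + (4*(1 - 5) + 8)*(-4)) = -(-6 + 265/186 + (4*(-4) + 8)*(-4)) = -(-6 + 265/186 + (-16 + 8)*(-4)) = -(-6 + 265/186 - 8*(-4)) = -(-6 + 265/186 + 32) = -1*5101/186 = -5101/186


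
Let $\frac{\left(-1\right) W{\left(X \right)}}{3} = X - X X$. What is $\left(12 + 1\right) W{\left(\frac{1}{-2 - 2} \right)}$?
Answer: $\frac{195}{16} \approx 12.188$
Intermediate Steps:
$W{\left(X \right)} = - 3 X + 3 X^{2}$ ($W{\left(X \right)} = - 3 \left(X - X X\right) = - 3 \left(X - X^{2}\right) = - 3 X + 3 X^{2}$)
$\left(12 + 1\right) W{\left(\frac{1}{-2 - 2} \right)} = \left(12 + 1\right) \frac{3 \left(-1 + \frac{1}{-2 - 2}\right)}{-2 - 2} = 13 \frac{3 \left(-1 + \frac{1}{-4}\right)}{-4} = 13 \cdot 3 \left(- \frac{1}{4}\right) \left(-1 - \frac{1}{4}\right) = 13 \cdot 3 \left(- \frac{1}{4}\right) \left(- \frac{5}{4}\right) = 13 \cdot \frac{15}{16} = \frac{195}{16}$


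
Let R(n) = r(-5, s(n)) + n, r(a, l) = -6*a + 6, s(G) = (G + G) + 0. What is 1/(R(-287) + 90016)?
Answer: 1/89765 ≈ 1.1140e-5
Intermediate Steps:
s(G) = 2*G (s(G) = 2*G + 0 = 2*G)
r(a, l) = 6 - 6*a
R(n) = 36 + n (R(n) = (6 - 6*(-5)) + n = (6 + 30) + n = 36 + n)
1/(R(-287) + 90016) = 1/((36 - 287) + 90016) = 1/(-251 + 90016) = 1/89765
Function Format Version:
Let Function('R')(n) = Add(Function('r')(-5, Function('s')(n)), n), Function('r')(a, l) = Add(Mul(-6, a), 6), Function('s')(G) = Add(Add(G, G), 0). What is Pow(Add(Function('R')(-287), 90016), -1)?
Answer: Rational(1, 89765) ≈ 1.1140e-5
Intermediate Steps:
Function('s')(G) = Mul(2, G) (Function('s')(G) = Add(Mul(2, G), 0) = Mul(2, G))
Function('r')(a, l) = Add(6, Mul(-6, a))
Function('R')(n) = Add(36, n) (Function('R')(n) = Add(Add(6, Mul(-6, -5)), n) = Add(Add(6, 30), n) = Add(36, n))
Pow(Add(Function('R')(-287), 90016), -1) = Pow(Add(Add(36, -287), 90016), -1) = Pow(Add(-251, 90016), -1) = Pow(89765, -1) = Rational(1, 89765)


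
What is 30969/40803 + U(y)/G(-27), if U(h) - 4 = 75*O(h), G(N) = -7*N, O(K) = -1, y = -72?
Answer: 140768/367227 ≈ 0.38333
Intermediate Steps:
U(h) = -71 (U(h) = 4 + 75*(-1) = 4 - 75 = -71)
30969/40803 + U(y)/G(-27) = 30969/40803 - 71/((-7*(-27))) = 30969*(1/40803) - 71/189 = 10323/13601 - 71*1/189 = 10323/13601 - 71/189 = 140768/367227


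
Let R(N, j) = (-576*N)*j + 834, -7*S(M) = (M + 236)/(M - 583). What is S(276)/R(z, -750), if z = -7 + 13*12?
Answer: 256/69164312133 ≈ 3.7013e-9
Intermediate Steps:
z = 149 (z = -7 + 156 = 149)
S(M) = -(236 + M)/(7*(-583 + M)) (S(M) = -(M + 236)/(7*(M - 583)) = -(236 + M)/(7*(-583 + M)))
R(N, j) = 834 - 576*N*j (R(N, j) = -576*N*j + 834 = 834 - 576*N*j)
S(276)/R(z, -750) = ((-236 - 1*276)/(7*(-583 + 276)))/(834 - 576*149*(-750)) = ((⅐)*(-236 - 276)/(-307))/(834 + 64368000) = ((⅐)*(-1/307)*(-512))/64368834 = (512/2149)*(1/64368834) = 256/69164312133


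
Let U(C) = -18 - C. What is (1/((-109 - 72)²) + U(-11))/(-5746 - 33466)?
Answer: 114663/642312166 ≈ 0.00017852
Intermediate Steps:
(1/((-109 - 72)²) + U(-11))/(-5746 - 33466) = (1/((-109 - 72)²) + (-18 - 1*(-11)))/(-5746 - 33466) = (1/((-181)²) + (-18 + 11))/(-39212) = (1/32761 - 7)*(-1/39212) = -229326/32761*(-1/39212) = 114663/642312166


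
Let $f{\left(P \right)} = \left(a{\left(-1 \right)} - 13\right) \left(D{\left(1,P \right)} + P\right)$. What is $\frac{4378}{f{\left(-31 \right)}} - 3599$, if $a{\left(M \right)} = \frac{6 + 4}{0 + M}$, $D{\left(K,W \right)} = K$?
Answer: $- \frac{1239466}{345} \approx -3592.7$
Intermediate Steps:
$a{\left(M \right)} = \frac{10}{M}$
$f{\left(P \right)} = -23 - 23 P$ ($f{\left(P \right)} = \left(\frac{10}{-1} - 13\right) \left(1 + P\right) = \left(10 \left(-1\right) - 13\right) \left(1 + P\right) = \left(-10 - 13\right) \left(1 + P\right) = - 23 \left(1 + P\right) = -23 - 23 P$)
$\frac{4378}{f{\left(-31 \right)}} - 3599 = \frac{4378}{-23 - -713} - 3599 = \frac{4378}{-23 + 713} - 3599 = \frac{4378}{690} - 3599 = 4378 \cdot \frac{1}{690} - 3599 = \frac{2189}{345} - 3599 = - \frac{1239466}{345}$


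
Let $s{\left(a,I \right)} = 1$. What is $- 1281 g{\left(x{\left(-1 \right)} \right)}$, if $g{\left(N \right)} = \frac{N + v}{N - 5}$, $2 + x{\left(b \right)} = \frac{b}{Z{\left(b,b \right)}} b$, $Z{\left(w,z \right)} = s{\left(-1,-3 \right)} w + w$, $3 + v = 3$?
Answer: $-427$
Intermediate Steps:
$v = 0$ ($v = -3 + 3 = 0$)
$Z{\left(w,z \right)} = 2 w$ ($Z{\left(w,z \right)} = 1 w + w = w + w = 2 w$)
$x{\left(b \right)} = -2 + \frac{b}{2}$ ($x{\left(b \right)} = -2 + \frac{b}{2 b} b = -2 + b \frac{1}{2 b} b = -2 + \frac{b}{2}$)
$g{\left(N \right)} = \frac{N}{-5 + N}$ ($g{\left(N \right)} = \frac{N + 0}{N - 5} = \frac{N}{-5 + N}$)
$- 1281 g{\left(x{\left(-1 \right)} \right)} = - 1281 \frac{-2 + \frac{1}{2} \left(-1\right)}{-5 + \left(-2 + \frac{1}{2} \left(-1\right)\right)} = - 1281 \frac{-2 - \frac{1}{2}}{-5 - \frac{5}{2}} = - 1281 \left(- \frac{5}{2 \left(-5 - \frac{5}{2}\right)}\right) = - 1281 \left(- \frac{5}{2 \left(- \frac{15}{2}\right)}\right) = - 1281 \left(\left(- \frac{5}{2}\right) \left(- \frac{2}{15}\right)\right) = \left(-1281\right) \frac{1}{3} = -427$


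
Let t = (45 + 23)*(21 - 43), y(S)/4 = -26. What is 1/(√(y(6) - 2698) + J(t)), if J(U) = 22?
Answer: 11/1643 - I*√2802/3286 ≈ 0.0066951 - 0.016109*I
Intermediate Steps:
y(S) = -104 (y(S) = 4*(-26) = -104)
t = -1496 (t = 68*(-22) = -1496)
1/(√(y(6) - 2698) + J(t)) = 1/(√(-104 - 2698) + 22) = 1/(√(-2802) + 22) = 1/(I*√2802 + 22) = 1/(22 + I*√2802)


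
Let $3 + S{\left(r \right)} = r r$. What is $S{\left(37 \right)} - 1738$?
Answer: $-372$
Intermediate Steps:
$S{\left(r \right)} = -3 + r^{2}$ ($S{\left(r \right)} = -3 + r r = -3 + r^{2}$)
$S{\left(37 \right)} - 1738 = \left(-3 + 37^{2}\right) - 1738 = \left(-3 + 1369\right) - 1738 = 1366 - 1738 = -372$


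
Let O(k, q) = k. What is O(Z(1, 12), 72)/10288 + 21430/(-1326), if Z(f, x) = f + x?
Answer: -110227301/6820944 ≈ -16.160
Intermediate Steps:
O(Z(1, 12), 72)/10288 + 21430/(-1326) = (1 + 12)/10288 + 21430/(-1326) = 13*(1/10288) + 21430*(-1/1326) = 13/10288 - 10715/663 = -110227301/6820944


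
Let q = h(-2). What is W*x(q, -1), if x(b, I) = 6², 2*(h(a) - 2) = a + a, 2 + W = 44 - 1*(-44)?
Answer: 3096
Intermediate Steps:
W = 86 (W = -2 + (44 - 1*(-44)) = -2 + (44 + 44) = -2 + 88 = 86)
h(a) = 2 + a (h(a) = 2 + (a + a)/2 = 2 + (2*a)/2 = 2 + a)
q = 0 (q = 2 - 2 = 0)
x(b, I) = 36
W*x(q, -1) = 86*36 = 3096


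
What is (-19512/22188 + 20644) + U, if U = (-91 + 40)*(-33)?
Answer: 41280997/1849 ≈ 22326.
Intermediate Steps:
U = 1683 (U = -51*(-33) = 1683)
(-19512/22188 + 20644) + U = (-19512/22188 + 20644) + 1683 = (-19512*1/22188 + 20644) + 1683 = (-1626/1849 + 20644) + 1683 = 38169130/1849 + 1683 = 41280997/1849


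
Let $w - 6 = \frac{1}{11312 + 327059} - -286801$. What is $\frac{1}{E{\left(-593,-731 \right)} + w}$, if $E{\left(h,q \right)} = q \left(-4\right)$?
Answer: $\frac{338371}{98036568202} \approx 3.4515 \cdot 10^{-6}$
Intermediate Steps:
$E{\left(h,q \right)} = - 4 q$
$w = \frac{97047171398}{338371}$ ($w = 6 + \left(\frac{1}{11312 + 327059} - -286801\right) = 6 + \left(\frac{1}{338371} + 286801\right) = 6 + \frac{97045141172}{338371} = \frac{97047171398}{338371} \approx 2.8681 \cdot 10^{5}$)
$\frac{1}{E{\left(-593,-731 \right)} + w} = \frac{1}{\left(-4\right) \left(-731\right) + \frac{97047171398}{338371}} = \frac{1}{2924 + \frac{97047171398}{338371}} = \frac{1}{\frac{98036568202}{338371}} = \frac{338371}{98036568202}$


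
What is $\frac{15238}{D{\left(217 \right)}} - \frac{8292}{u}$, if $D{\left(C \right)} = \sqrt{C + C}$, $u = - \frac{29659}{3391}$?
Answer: $\frac{28118172}{29659} + \frac{7619 \sqrt{434}}{217} \approx 1679.5$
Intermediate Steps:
$u = - \frac{29659}{3391}$ ($u = \left(-29659\right) \frac{1}{3391} = - \frac{29659}{3391} \approx -8.7464$)
$D{\left(C \right)} = \sqrt{2} \sqrt{C}$ ($D{\left(C \right)} = \sqrt{2 C} = \sqrt{2} \sqrt{C}$)
$\frac{15238}{D{\left(217 \right)}} - \frac{8292}{u} = \frac{15238}{\sqrt{2} \sqrt{217}} - \frac{8292}{- \frac{29659}{3391}} = \frac{15238}{\sqrt{434}} - - \frac{28118172}{29659} = 15238 \frac{\sqrt{434}}{434} + \frac{28118172}{29659} = \frac{7619 \sqrt{434}}{217} + \frac{28118172}{29659} = \frac{28118172}{29659} + \frac{7619 \sqrt{434}}{217}$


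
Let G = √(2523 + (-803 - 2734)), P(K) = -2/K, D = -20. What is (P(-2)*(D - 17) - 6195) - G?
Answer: -6232 - 13*I*√6 ≈ -6232.0 - 31.843*I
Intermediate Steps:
G = 13*I*√6 (G = √(2523 - 3537) = √(-1014) = 13*I*√6 ≈ 31.843*I)
(P(-2)*(D - 17) - 6195) - G = ((-2/(-2))*(-20 - 17) - 6195) - 13*I*√6 = (-2*(-½)*(-37) - 6195) - 13*I*√6 = (1*(-37) - 6195) - 13*I*√6 = (-37 - 6195) - 13*I*√6 = -6232 - 13*I*√6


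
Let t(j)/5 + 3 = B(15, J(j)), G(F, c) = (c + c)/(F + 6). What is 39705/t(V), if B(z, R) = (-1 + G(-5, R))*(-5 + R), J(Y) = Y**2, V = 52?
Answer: 7941/14593490 ≈ 0.00054415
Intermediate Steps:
G(F, c) = 2*c/(6 + F) (G(F, c) = (2*c)/(6 + F) = 2*c/(6 + F))
B(z, R) = (-1 + 2*R)*(-5 + R) (B(z, R) = (-1 + 2*R/(6 - 5))*(-5 + R) = (-1 + 2*R/1)*(-5 + R) = (-1 + 2*R*1)*(-5 + R) = (-1 + 2*R)*(-5 + R))
t(j) = 10 - 55*j**2 + 10*j**4 (t(j) = -15 + 5*(5 - 11*j**2 + 2*(j**2)**2) = -15 + 5*(5 - 11*j**2 + 2*j**4) = -15 + (25 - 55*j**2 + 10*j**4) = 10 - 55*j**2 + 10*j**4)
39705/t(V) = 39705/(10 - 55*52**2 + 10*52**4) = 39705/(10 - 55*2704 + 10*7311616) = 39705/(10 - 148720 + 73116160) = 39705/72967450 = 39705*(1/72967450) = 7941/14593490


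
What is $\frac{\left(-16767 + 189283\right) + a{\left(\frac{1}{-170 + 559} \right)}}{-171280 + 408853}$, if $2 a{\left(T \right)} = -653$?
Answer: $\frac{16399}{22626} \approx 0.72479$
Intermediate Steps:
$a{\left(T \right)} = - \frac{653}{2}$ ($a{\left(T \right)} = \frac{1}{2} \left(-653\right) = - \frac{653}{2}$)
$\frac{\left(-16767 + 189283\right) + a{\left(\frac{1}{-170 + 559} \right)}}{-171280 + 408853} = \frac{\left(-16767 + 189283\right) - \frac{653}{2}}{-171280 + 408853} = \frac{172516 - \frac{653}{2}}{237573} = \frac{344379}{2} \cdot \frac{1}{237573} = \frac{16399}{22626}$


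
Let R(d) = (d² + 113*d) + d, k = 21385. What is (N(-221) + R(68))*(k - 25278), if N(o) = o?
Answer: -47319415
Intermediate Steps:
R(d) = d² + 114*d
(N(-221) + R(68))*(k - 25278) = (-221 + 68*(114 + 68))*(21385 - 25278) = (-221 + 68*182)*(-3893) = (-221 + 12376)*(-3893) = 12155*(-3893) = -47319415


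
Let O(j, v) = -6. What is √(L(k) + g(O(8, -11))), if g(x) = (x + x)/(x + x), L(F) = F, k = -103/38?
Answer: I*√2470/38 ≈ 1.3079*I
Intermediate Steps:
k = -103/38 (k = -103*1/38 = -103/38 ≈ -2.7105)
g(x) = 1 (g(x) = (2*x)/((2*x)) = (2*x)*(1/(2*x)) = 1)
√(L(k) + g(O(8, -11))) = √(-103/38 + 1) = √(-65/38) = I*√2470/38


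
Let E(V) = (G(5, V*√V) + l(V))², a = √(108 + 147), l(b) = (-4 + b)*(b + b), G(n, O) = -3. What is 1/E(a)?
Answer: 91123/19316817147 + 2704*√255/19316817147 ≈ 6.9526e-6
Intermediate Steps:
l(b) = 2*b*(-4 + b) (l(b) = (-4 + b)*(2*b) = 2*b*(-4 + b))
a = √255 ≈ 15.969
E(V) = (-3 + 2*V*(-4 + V))²
1/E(a) = 1/((-3 + 2*√255*(-4 + √255))²) = (-3 + 2*√255*(-4 + √255))⁻²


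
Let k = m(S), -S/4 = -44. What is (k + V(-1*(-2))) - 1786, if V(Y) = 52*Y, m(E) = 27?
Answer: -1655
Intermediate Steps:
S = 176 (S = -4*(-44) = 176)
k = 27
(k + V(-1*(-2))) - 1786 = (27 + 52*(-1*(-2))) - 1786 = (27 + 52*2) - 1786 = (27 + 104) - 1786 = 131 - 1786 = -1655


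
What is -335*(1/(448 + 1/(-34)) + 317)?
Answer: -1617467435/15231 ≈ -1.0620e+5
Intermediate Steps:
-335*(1/(448 + 1/(-34)) + 317) = -335*(1/(448 - 1/34) + 317) = -335*(1/(15231/34) + 317) = -335*(34/15231 + 317) = -335*4828261/15231 = -1617467435/15231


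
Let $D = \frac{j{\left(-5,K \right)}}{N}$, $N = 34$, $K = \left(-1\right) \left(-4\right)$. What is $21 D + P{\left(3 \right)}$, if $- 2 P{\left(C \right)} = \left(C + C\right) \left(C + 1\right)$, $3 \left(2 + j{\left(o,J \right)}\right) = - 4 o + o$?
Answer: $- \frac{345}{34} \approx -10.147$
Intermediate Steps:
$K = 4$
$j{\left(o,J \right)} = -2 - o$ ($j{\left(o,J \right)} = -2 + \frac{- 4 o + o}{3} = -2 + \frac{\left(-3\right) o}{3} = -2 - o$)
$P{\left(C \right)} = - C \left(1 + C\right)$ ($P{\left(C \right)} = - \frac{\left(C + C\right) \left(C + 1\right)}{2} = - \frac{2 C \left(1 + C\right)}{2} = - C \left(1 + C\right)$)
$D = \frac{3}{34}$ ($D = \frac{-2 - -5}{34} = \left(-2 + 5\right) \frac{1}{34} = 3 \cdot \frac{1}{34} = \frac{3}{34} \approx 0.088235$)
$21 D + P{\left(3 \right)} = 21 \cdot \frac{3}{34} - 3 \left(1 + 3\right) = \frac{63}{34} - 3 \cdot 4 = \frac{63}{34} - 12 = - \frac{345}{34}$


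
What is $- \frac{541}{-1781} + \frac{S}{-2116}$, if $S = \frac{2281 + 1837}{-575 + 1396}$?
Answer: $\frac{466255259}{1547008658} \approx 0.30139$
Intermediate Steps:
$S = \frac{4118}{821} \approx 5.0158$
$- \frac{541}{-1781} + \frac{S}{-2116} = - \frac{541}{-1781} + \frac{4118}{821 \left(-2116\right)} = \left(-541\right) \left(- \frac{1}{1781}\right) + \frac{4118}{821} \left(- \frac{1}{2116}\right) = \frac{541}{1781} - \frac{2059}{868618} = \frac{466255259}{1547008658}$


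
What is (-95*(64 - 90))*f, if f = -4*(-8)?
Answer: 79040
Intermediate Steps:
f = 32
(-95*(64 - 90))*f = -95*(64 - 90)*32 = -95*(-26)*32 = 2470*32 = 79040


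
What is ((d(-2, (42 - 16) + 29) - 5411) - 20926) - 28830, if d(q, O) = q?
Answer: -55169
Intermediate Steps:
((d(-2, (42 - 16) + 29) - 5411) - 20926) - 28830 = ((-2 - 5411) - 20926) - 28830 = (-5413 - 20926) - 28830 = -26339 - 28830 = -55169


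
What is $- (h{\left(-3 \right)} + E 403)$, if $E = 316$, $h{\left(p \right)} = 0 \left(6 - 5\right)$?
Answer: $-127348$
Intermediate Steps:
$h{\left(p \right)} = 0$ ($h{\left(p \right)} = 0 \cdot 1 = 0$)
$- (h{\left(-3 \right)} + E 403) = - (0 + 316 \cdot 403) = - (0 + 127348) = \left(-1\right) 127348 = -127348$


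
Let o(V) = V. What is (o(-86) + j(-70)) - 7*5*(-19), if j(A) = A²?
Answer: 5479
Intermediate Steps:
(o(-86) + j(-70)) - 7*5*(-19) = (-86 + (-70)²) - 7*5*(-19) = (-86 + 4900) - 35*(-19) = 4814 + 665 = 5479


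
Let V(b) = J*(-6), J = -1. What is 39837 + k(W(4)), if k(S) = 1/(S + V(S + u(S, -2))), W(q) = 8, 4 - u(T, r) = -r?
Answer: 557719/14 ≈ 39837.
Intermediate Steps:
u(T, r) = 4 + r (u(T, r) = 4 - (-1)*r = 4 + r)
V(b) = 6 (V(b) = -1*(-6) = 6)
k(S) = 1/(6 + S) (k(S) = 1/(S + 6) = 1/(6 + S))
39837 + k(W(4)) = 39837 + 1/(6 + 8) = 39837 + 1/14 = 557719/14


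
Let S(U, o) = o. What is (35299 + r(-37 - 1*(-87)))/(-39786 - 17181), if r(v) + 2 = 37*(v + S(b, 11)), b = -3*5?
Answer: -12518/18989 ≈ -0.65922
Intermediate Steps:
b = -15
r(v) = 405 + 37*v (r(v) = -2 + 37*(v + 11) = -2 + 37*(11 + v) = -2 + (407 + 37*v) = 405 + 37*v)
(35299 + r(-37 - 1*(-87)))/(-39786 - 17181) = (35299 + (405 + 37*(-37 - 1*(-87))))/(-39786 - 17181) = (35299 + (405 + 37*(-37 + 87)))/(-56967) = (35299 + (405 + 37*50))*(-1/56967) = (35299 + (405 + 1850))*(-1/56967) = (35299 + 2255)*(-1/56967) = 37554*(-1/56967) = -12518/18989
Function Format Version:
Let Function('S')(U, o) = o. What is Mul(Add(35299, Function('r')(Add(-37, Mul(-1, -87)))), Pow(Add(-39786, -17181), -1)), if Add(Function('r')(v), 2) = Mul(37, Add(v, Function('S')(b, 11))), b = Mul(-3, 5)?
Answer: Rational(-12518, 18989) ≈ -0.65922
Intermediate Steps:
b = -15
Function('r')(v) = Add(405, Mul(37, v)) (Function('r')(v) = Add(-2, Mul(37, Add(v, 11))) = Add(-2, Mul(37, Add(11, v))) = Add(-2, Add(407, Mul(37, v))) = Add(405, Mul(37, v)))
Mul(Add(35299, Function('r')(Add(-37, Mul(-1, -87)))), Pow(Add(-39786, -17181), -1)) = Mul(Add(35299, Add(405, Mul(37, Add(-37, Mul(-1, -87))))), Pow(Add(-39786, -17181), -1)) = Mul(Add(35299, Add(405, Mul(37, Add(-37, 87)))), Pow(-56967, -1)) = Mul(Add(35299, Add(405, Mul(37, 50))), Rational(-1, 56967)) = Mul(Add(35299, Add(405, 1850)), Rational(-1, 56967)) = Mul(Add(35299, 2255), Rational(-1, 56967)) = Mul(37554, Rational(-1, 56967)) = Rational(-12518, 18989)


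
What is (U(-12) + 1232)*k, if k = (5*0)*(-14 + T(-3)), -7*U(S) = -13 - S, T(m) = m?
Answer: 0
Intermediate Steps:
U(S) = 13/7 + S/7 (U(S) = -(-13 - S)/7 = 13/7 + S/7)
k = 0 (k = (5*0)*(-14 - 3) = 0*(-17) = 0)
(U(-12) + 1232)*k = ((13/7 + (1/7)*(-12)) + 1232)*0 = ((13/7 - 12/7) + 1232)*0 = (1/7 + 1232)*0 = (8625/7)*0 = 0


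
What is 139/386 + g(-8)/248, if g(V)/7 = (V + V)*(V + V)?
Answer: 90773/11966 ≈ 7.5859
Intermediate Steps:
g(V) = 28*V**2 (g(V) = 7*((V + V)*(V + V)) = 7*((2*V)*(2*V)) = 7*(4*V**2) = 28*V**2)
139/386 + g(-8)/248 = 139/386 + (28*(-8)**2)/248 = 139*(1/386) + (28*64)*(1/248) = 139/386 + 1792*(1/248) = 139/386 + 224/31 = 90773/11966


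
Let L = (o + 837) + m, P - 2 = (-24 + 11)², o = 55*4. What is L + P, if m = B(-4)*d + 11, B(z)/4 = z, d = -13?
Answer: 1447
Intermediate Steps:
B(z) = 4*z
m = 219 (m = (4*(-4))*(-13) + 11 = -16*(-13) + 11 = 208 + 11 = 219)
o = 220
P = 171 (P = 2 + (-24 + 11)² = 2 + (-13)² = 2 + 169 = 171)
L = 1276 (L = (220 + 837) + 219 = 1057 + 219 = 1276)
L + P = 1276 + 171 = 1447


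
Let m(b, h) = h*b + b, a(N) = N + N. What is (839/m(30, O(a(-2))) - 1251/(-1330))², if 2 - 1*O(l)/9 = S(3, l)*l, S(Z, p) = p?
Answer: 31958355361/62187890625 ≈ 0.51390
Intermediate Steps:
a(N) = 2*N
O(l) = 18 - 9*l² (O(l) = 18 - 9*l*l = 18 - 9*l²)
m(b, h) = b + b*h (m(b, h) = b*h + b = b + b*h)
(839/m(30, O(a(-2))) - 1251/(-1330))² = (839/((30*(1 + (18 - 9*(2*(-2))²)))) - 1251/(-1330))² = (839/((30*(1 + (18 - 9*(-4)²)))) - 1251*(-1/1330))² = (839/((30*(1 + (18 - 9*16)))) + 1251/1330)² = (839/((30*(1 + (18 - 144)))) + 1251/1330)² = (839/((30*(1 - 126))) + 1251/1330)² = (839/((30*(-125))) + 1251/1330)² = (839/(-3750) + 1251/1330)² = (839*(-1/3750) + 1251/1330)² = (-839/3750 + 1251/1330)² = (178769/249375)² = 31958355361/62187890625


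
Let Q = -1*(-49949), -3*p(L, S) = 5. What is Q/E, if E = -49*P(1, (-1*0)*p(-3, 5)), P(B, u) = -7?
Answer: 49949/343 ≈ 145.62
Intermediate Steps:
p(L, S) = -5/3 (p(L, S) = -⅓*5 = -5/3)
Q = 49949
E = 343 (E = -49*(-7) = 343)
Q/E = 49949/343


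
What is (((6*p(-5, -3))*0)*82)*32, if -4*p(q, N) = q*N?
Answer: 0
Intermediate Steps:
p(q, N) = -N*q/4 (p(q, N) = -q*N/4 = -N*q/4)
(((6*p(-5, -3))*0)*82)*32 = (((6*(-¼*(-3)*(-5)))*0)*82)*32 = (((6*(-15/4))*0)*82)*32 = (-45/2*0*82)*32 = (0*82)*32 = 0*32 = 0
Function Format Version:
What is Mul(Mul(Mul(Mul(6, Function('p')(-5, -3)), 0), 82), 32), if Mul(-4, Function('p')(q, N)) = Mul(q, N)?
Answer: 0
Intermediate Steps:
Function('p')(q, N) = Mul(Rational(-1, 4), N, q) (Function('p')(q, N) = Mul(Rational(-1, 4), Mul(q, N)) = Mul(Rational(-1, 4), Mul(N, q)) = Mul(Rational(-1, 4), N, q))
Mul(Mul(Mul(Mul(6, Function('p')(-5, -3)), 0), 82), 32) = Mul(Mul(Mul(Mul(6, Mul(Rational(-1, 4), -3, -5)), 0), 82), 32) = Mul(Mul(Mul(Mul(6, Rational(-15, 4)), 0), 82), 32) = Mul(Mul(Mul(Rational(-45, 2), 0), 82), 32) = Mul(Mul(0, 82), 32) = Mul(0, 32) = 0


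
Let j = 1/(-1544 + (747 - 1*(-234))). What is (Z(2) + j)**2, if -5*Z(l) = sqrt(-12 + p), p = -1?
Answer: -4120572/7924225 + 2*I*sqrt(13)/2815 ≈ -0.52 + 0.0025617*I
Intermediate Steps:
j = -1/563 (j = 1/(-1544 + (747 + 234)) = 1/(-1544 + 981) = 1/(-563) = -1/563 ≈ -0.0017762)
Z(l) = -I*sqrt(13)/5 (Z(l) = -sqrt(-12 - 1)/5 = -I*sqrt(13)/5)
(Z(2) + j)**2 = (-I*sqrt(13)/5 - 1/563)**2 = (-1/563 - I*sqrt(13)/5)**2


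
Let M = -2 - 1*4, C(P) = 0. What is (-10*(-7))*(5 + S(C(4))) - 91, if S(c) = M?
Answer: -161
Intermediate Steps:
M = -6 (M = -2 - 4 = -6)
S(c) = -6
(-10*(-7))*(5 + S(C(4))) - 91 = (-10*(-7))*(5 - 6) - 91 = 70*(-1) - 91 = -70 - 91 = -161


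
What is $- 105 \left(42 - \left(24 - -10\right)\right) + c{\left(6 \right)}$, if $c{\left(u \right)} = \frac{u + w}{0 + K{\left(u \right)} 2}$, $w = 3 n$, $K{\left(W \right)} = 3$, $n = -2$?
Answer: $-840$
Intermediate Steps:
$w = -6$ ($w = 3 \left(-2\right) = -6$)
$c{\left(u \right)} = -1 + \frac{u}{6}$ ($c{\left(u \right)} = \frac{u - 6}{0 + 3 \cdot 2} = \frac{-6 + u}{0 + 6} = \frac{-6 + u}{6} = \left(-6 + u\right) \frac{1}{6} = -1 + \frac{u}{6}$)
$- 105 \left(42 - \left(24 - -10\right)\right) + c{\left(6 \right)} = - 105 \left(42 - \left(24 - -10\right)\right) + \left(-1 + \frac{1}{6} \cdot 6\right) = - 105 \left(42 - \left(24 + 10\right)\right) + \left(-1 + 1\right) = - 105 \left(42 - 34\right) + 0 = \left(-105\right) 8 + 0 = -840 + 0 = -840$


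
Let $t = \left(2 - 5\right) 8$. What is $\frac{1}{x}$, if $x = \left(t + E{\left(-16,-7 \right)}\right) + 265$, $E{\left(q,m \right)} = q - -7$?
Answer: $\frac{1}{232} \approx 0.0043103$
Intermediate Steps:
$E{\left(q,m \right)} = 7 + q$ ($E{\left(q,m \right)} = q + 7 = 7 + q$)
$t = -24$ ($t = \left(-3\right) 8 = -24$)
$x = 232$ ($x = \left(-24 + \left(7 - 16\right)\right) + 265 = \left(-24 - 9\right) + 265 = -33 + 265 = 232$)
$\frac{1}{x} = \frac{1}{232}$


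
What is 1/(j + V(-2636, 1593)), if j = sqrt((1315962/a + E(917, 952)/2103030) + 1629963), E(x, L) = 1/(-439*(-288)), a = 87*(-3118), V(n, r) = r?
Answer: 660335076058403520/376258698842347089961 - 72*sqrt(54026725100178283556867578038165)/376258698842347089961 ≈ 0.00034847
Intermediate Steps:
a = -271266
E(x, L) = 1/126432 (E(x, L) = -1/439*(-1/288) = 1/126432)
j = sqrt(54026725100178283556867578038165)/5757263340120 (j = sqrt((1315962/(-271266) + (1/126432)/2103030) + 1629963) = sqrt((1315962*(-1/271266) + (1/126432)*(1/2103030)) + 1629963) = sqrt((-7563/1559 + 1/265890288960) + 1629963) = sqrt(-2010928255402921/414522960488640 + 1629963) = sqrt(675655077318689717399/414522960488640) = sqrt(54026725100178283556867578038165)/5757263340120 ≈ 1276.7)
1/(j + V(-2636, 1593)) = 1/(sqrt(54026725100178283556867578038165)/5757263340120 + 1593) = 1/(1593 + sqrt(54026725100178283556867578038165)/5757263340120)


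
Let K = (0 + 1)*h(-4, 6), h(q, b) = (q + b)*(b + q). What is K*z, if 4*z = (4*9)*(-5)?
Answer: -180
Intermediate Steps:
h(q, b) = (b + q)² (h(q, b) = (b + q)*(b + q) = (b + q)²)
z = -45 (z = ((4*9)*(-5))/4 = (36*(-5))/4 = (¼)*(-180) = -45)
K = 4 (K = (0 + 1)*(6 - 4)² = 1*2² = 1*4 = 4)
K*z = 4*(-45) = -180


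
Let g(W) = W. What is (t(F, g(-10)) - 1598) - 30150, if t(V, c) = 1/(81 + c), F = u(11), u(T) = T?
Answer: -2254107/71 ≈ -31748.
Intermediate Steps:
F = 11
(t(F, g(-10)) - 1598) - 30150 = (1/(81 - 10) - 1598) - 30150 = (1/71 - 1598) - 30150 = -113457/71 - 30150 = -2254107/71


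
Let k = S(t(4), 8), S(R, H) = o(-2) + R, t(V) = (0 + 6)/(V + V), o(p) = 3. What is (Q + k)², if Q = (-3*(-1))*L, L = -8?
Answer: 6561/16 ≈ 410.06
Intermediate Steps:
t(V) = 3/V (t(V) = 6/((2*V)) = 6*(1/(2*V)) = 3/V)
S(R, H) = 3 + R
Q = -24 (Q = -3*(-1)*(-8) = 3*(-8) = -24)
k = 15/4 (k = 3 + 3/4 = 3 + 3*(¼) = 3 + ¾ = 15/4 ≈ 3.7500)
(Q + k)² = (-24 + 15/4)² = (-81/4)² = 6561/16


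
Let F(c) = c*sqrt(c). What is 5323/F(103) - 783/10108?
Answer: -783/10108 + 5323*sqrt(103)/10609 ≈ 5.0147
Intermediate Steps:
F(c) = c**(3/2)
5323/F(103) - 783/10108 = 5323/(103**(3/2)) - 783/10108 = 5323/((103*sqrt(103))) - 783*1/10108 = 5323*(sqrt(103)/10609) - 783/10108 = 5323*sqrt(103)/10609 - 783/10108 = -783/10108 + 5323*sqrt(103)/10609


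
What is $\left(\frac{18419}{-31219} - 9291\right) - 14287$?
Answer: $- \frac{736100001}{31219} \approx -23579.0$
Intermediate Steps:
$\left(\frac{18419}{-31219} - 9291\right) - 14287 = \left(18419 \left(- \frac{1}{31219}\right) - 9291\right) - 14287 = \left(- \frac{18419}{31219} - 9291\right) - 14287 = - \frac{290074148}{31219} - 14287 = - \frac{736100001}{31219}$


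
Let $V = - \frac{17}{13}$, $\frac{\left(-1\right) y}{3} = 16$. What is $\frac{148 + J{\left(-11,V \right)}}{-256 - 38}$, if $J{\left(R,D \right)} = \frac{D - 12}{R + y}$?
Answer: $- \frac{113689}{225498} \approx -0.50417$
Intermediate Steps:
$y = -48$ ($y = \left(-3\right) 16 = -48$)
$V = - \frac{17}{13}$ ($V = \left(-17\right) \frac{1}{13} = - \frac{17}{13} \approx -1.3077$)
$J{\left(R,D \right)} = \frac{-12 + D}{-48 + R}$ ($J{\left(R,D \right)} = \frac{D - 12}{R - 48} = \frac{-12 + D}{-48 + R}$)
$\frac{148 + J{\left(-11,V \right)}}{-256 - 38} = \frac{148 + \frac{-12 - \frac{17}{13}}{-48 - 11}}{-256 - 38} = \frac{148 + \frac{1}{-59} \left(- \frac{173}{13}\right)}{-294} = \left(148 - - \frac{173}{767}\right) \left(- \frac{1}{294}\right) = \left(148 + \frac{173}{767}\right) \left(- \frac{1}{294}\right) = \frac{113689}{767} \left(- \frac{1}{294}\right) = - \frac{113689}{225498}$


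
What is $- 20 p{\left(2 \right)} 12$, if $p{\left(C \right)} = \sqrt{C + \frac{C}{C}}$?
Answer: $- 240 \sqrt{3} \approx -415.69$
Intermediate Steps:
$p{\left(C \right)} = \sqrt{1 + C}$ ($p{\left(C \right)} = \sqrt{C + 1} = \sqrt{1 + C}$)
$- 20 p{\left(2 \right)} 12 = - 20 \sqrt{1 + 2} \cdot 12 = - 20 \sqrt{3} \cdot 12 = - 240 \sqrt{3}$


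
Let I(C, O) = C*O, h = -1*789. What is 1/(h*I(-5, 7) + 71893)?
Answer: 1/99508 ≈ 1.0049e-5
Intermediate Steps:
h = -789
1/(h*I(-5, 7) + 71893) = 1/(-(-3945)*7 + 71893) = 1/(-789*(-35) + 71893) = 1/(27615 + 71893) = 1/99508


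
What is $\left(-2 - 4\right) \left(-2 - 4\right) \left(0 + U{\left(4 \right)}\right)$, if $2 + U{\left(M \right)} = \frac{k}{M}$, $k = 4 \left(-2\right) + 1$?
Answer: $-135$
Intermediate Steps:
$k = -7$ ($k = -8 + 1 = -7$)
$U{\left(M \right)} = -2 - \frac{7}{M}$
$\left(-2 - 4\right) \left(-2 - 4\right) \left(0 + U{\left(4 \right)}\right) = \left(-2 - 4\right) \left(-2 - 4\right) \left(0 - \left(2 + \frac{7}{4}\right)\right) = \left(-6\right) \left(-6\right) \left(0 - \frac{15}{4}\right) = 36 \left(0 - \frac{15}{4}\right) = 36 \left(- \frac{15}{4}\right) = -135$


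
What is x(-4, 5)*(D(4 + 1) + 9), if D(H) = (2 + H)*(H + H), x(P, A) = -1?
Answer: -79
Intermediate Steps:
D(H) = 2*H*(2 + H) (D(H) = (2 + H)*(2*H) = 2*H*(2 + H))
x(-4, 5)*(D(4 + 1) + 9) = -(2*(4 + 1)*(2 + (4 + 1)) + 9) = -(2*5*(2 + 5) + 9) = -(2*5*7 + 9) = -(70 + 9) = -1*79 = -79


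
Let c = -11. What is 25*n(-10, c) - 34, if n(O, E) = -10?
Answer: -284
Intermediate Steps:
25*n(-10, c) - 34 = 25*(-10) - 34 = -250 - 34 = -284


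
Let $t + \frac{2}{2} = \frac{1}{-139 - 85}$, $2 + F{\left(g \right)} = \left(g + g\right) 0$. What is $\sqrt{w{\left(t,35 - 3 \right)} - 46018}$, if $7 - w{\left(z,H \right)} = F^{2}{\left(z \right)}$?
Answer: $i \sqrt{46015} \approx 214.51 i$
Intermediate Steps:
$F{\left(g \right)} = -2$ ($F{\left(g \right)} = -2 + \left(g + g\right) 0 = -2 + 2 g 0 = -2 + 0 = -2$)
$t = - \frac{225}{224}$ ($t = -1 + \frac{1}{-139 - 85} = -1 + \frac{1}{-224} = -1 - \frac{1}{224} = - \frac{225}{224} \approx -1.0045$)
$w{\left(z,H \right)} = 3$ ($w{\left(z,H \right)} = 7 - \left(-2\right)^{2} = 7 - 4 = 3$)
$\sqrt{w{\left(t,35 - 3 \right)} - 46018} = \sqrt{3 - 46018} = \sqrt{-46015} = i \sqrt{46015}$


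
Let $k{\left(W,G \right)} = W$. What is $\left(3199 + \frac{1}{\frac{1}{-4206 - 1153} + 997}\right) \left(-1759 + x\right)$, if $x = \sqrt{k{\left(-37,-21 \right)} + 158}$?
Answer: $- \frac{14938419219538}{2671461} \approx -5.5919 \cdot 10^{6}$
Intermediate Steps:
$x = 11$ ($x = \sqrt{-37 + 158} = \sqrt{121} = 11$)
$\left(3199 + \frac{1}{\frac{1}{-4206 - 1153} + 997}\right) \left(-1759 + x\right) = \left(3199 + \frac{1}{\frac{1}{-4206 - 1153} + 997}\right) \left(-1759 + 11\right) = \left(3199 + \frac{1}{\frac{1}{-5359} + 997}\right) \left(-1748\right) = \left(3199 + \frac{1}{- \frac{1}{5359} + 997}\right) \left(-1748\right) = \left(3199 + \frac{1}{\frac{5342922}{5359}}\right) \left(-1748\right) = \left(3199 + \frac{5359}{5342922}\right) \left(-1748\right) = \frac{17092012837}{5342922} \left(-1748\right) = - \frac{14938419219538}{2671461}$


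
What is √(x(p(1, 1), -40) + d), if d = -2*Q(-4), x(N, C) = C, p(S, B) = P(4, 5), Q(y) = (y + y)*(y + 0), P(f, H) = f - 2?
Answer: 2*I*√26 ≈ 10.198*I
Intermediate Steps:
P(f, H) = -2 + f
Q(y) = 2*y² (Q(y) = (2*y)*y = 2*y²)
p(S, B) = 2 (p(S, B) = -2 + 4 = 2)
d = -64 (d = -4*(-4)² = -4*16 = -2*32 = -64)
√(x(p(1, 1), -40) + d) = √(-40 - 64) = √(-104) = 2*I*√26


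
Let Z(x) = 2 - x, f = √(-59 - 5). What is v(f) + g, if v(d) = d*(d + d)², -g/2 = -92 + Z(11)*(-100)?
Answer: -1616 - 2048*I ≈ -1616.0 - 2048.0*I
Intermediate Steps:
f = 8*I (f = √(-64) = 8*I ≈ 8.0*I)
g = -1616 (g = -2*(-92 + (2 - 1*11)*(-100)) = -2*(-92 + (2 - 11)*(-100)) = -2*(-92 - 9*(-100)) = -2*(-92 + 900) = -2*808 = -1616)
v(d) = 4*d³ (v(d) = d*(2*d)² = d*(4*d²) = 4*d³)
v(f) + g = 4*(8*I)³ - 1616 = 4*(-512*I) - 1616 = -2048*I - 1616 = -1616 - 2048*I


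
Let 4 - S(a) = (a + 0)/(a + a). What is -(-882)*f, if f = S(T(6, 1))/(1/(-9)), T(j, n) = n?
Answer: -27783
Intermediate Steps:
S(a) = 7/2 (S(a) = 4 - (a + 0)/(a + a) = 4 - a/(2*a) = 4 - a*1/(2*a) = 4 - 1*½ = 4 - ½ = 7/2)
f = -63/2 (f = 7/(2*(1/(-9))) = 7/(2*(-⅑)) = (7/2)*(-9) = -63/2 ≈ -31.500)
-(-882)*f = -(-882)*(-63)/2 = -63*441 = -27783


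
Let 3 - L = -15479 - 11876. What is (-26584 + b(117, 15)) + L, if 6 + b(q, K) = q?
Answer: 885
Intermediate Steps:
b(q, K) = -6 + q
L = 27358 (L = 3 - (-15479 - 11876) = 3 - 1*(-27355) = 3 + 27355 = 27358)
(-26584 + b(117, 15)) + L = (-26584 + (-6 + 117)) + 27358 = (-26584 + 111) + 27358 = -26473 + 27358 = 885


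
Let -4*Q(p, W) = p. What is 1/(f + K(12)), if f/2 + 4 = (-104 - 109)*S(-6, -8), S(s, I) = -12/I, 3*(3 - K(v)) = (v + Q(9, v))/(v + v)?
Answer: -96/61837 ≈ -0.0015525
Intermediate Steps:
Q(p, W) = -p/4
K(v) = 3 - (-9/4 + v)/(6*v) (K(v) = 3 - (v - ¼*9)/(3*(v + v)) = 3 - (v - 9/4)/(3*(2*v)) = 3 - (-9/4 + v)*1/(2*v)/3 = 3 - (-9/4 + v)/(6*v))
f = -647 (f = -8 + 2*((-104 - 109)*(-12/(-8))) = -8 + 2*(-(-2556)*(-1)/8) = -8 + 2*(-213*3/2) = -8 + 2*(-639/2) = -8 - 639 = -647)
1/(f + K(12)) = 1/(-647 + (1/24)*(9 + 68*12)/12) = 1/(-647 + (1/24)*(1/12)*(9 + 816)) = 1/(-647 + (1/24)*(1/12)*825) = 1/(-647 + 275/96) = 1/(-61837/96) = -96/61837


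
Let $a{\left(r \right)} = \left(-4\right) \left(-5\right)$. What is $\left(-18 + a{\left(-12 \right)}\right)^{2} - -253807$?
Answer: $253811$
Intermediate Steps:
$a{\left(r \right)} = 20$
$\left(-18 + a{\left(-12 \right)}\right)^{2} - -253807 = \left(-18 + 20\right)^{2} - -253807 = 2^{2} + 253807 = 4 + 253807 = 253811$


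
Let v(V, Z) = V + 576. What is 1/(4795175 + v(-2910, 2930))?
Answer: 1/4792841 ≈ 2.0864e-7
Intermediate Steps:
v(V, Z) = 576 + V
1/(4795175 + v(-2910, 2930)) = 1/(4795175 + (576 - 2910)) = 1/(4795175 - 2334) = 1/4792841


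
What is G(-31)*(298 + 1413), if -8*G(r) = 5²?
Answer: -42775/8 ≈ -5346.9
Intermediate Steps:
G(r) = -25/8 (G(r) = -⅛*5² = -⅛*25 = -25/8)
G(-31)*(298 + 1413) = -25*(298 + 1413)/8 = -25/8*1711 = -42775/8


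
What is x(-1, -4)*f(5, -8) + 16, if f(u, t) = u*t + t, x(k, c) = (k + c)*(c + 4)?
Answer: 16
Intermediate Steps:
x(k, c) = (4 + c)*(c + k) (x(k, c) = (c + k)*(4 + c) = (4 + c)*(c + k))
f(u, t) = t + t*u (f(u, t) = t*u + t = t + t*u)
x(-1, -4)*f(5, -8) + 16 = ((-4)² + 4*(-4) + 4*(-1) - 4*(-1))*(-8*(1 + 5)) + 16 = (16 - 16 - 4 + 4)*(-8*6) + 16 = 0*(-48) + 16 = 0 + 16 = 16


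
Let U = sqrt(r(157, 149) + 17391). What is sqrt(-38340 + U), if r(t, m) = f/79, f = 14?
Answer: sqrt(-239279940 + 79*sqrt(108538337))/79 ≈ 195.47*I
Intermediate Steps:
r(t, m) = 14/79
U = sqrt(108538337)/79 (U = sqrt(14/79 + 17391) = sqrt(1373903/79) = sqrt(108538337)/79 ≈ 131.88)
sqrt(-38340 + U) = sqrt(-38340 + sqrt(108538337)/79)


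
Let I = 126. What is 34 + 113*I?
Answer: 14272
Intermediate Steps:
34 + 113*I = 34 + 113*126 = 34 + 14238 = 14272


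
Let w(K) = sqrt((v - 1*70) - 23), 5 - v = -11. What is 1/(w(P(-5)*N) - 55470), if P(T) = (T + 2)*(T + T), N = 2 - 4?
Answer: -55470/3076920977 - I*sqrt(77)/3076920977 ≈ -1.8028e-5 - 2.8519e-9*I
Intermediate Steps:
v = 16 (v = 5 - 1*(-11) = 5 + 11 = 16)
N = -2
P(T) = 2*T*(2 + T) (P(T) = (2 + T)*(2*T) = 2*T*(2 + T))
w(K) = I*sqrt(77) (w(K) = sqrt((16 - 1*70) - 23) = sqrt((16 - 70) - 23) = sqrt(-54 - 23) = sqrt(-77) = I*sqrt(77))
1/(w(P(-5)*N) - 55470) = 1/(I*sqrt(77) - 55470) = 1/(-55470 + I*sqrt(77))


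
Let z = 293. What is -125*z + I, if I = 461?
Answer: -36164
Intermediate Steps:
-125*z + I = -125*293 + 461 = -36625 + 461 = -36164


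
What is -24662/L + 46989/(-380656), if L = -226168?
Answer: -154958735/10761525776 ≈ -0.014399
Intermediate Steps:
-24662/L + 46989/(-380656) = -24662/(-226168) + 46989/(-380656) = -24662*(-1/226168) + 46989*(-1/380656) = 12331/113084 - 46989/380656 = -154958735/10761525776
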